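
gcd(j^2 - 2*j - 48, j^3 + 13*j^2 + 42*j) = j + 6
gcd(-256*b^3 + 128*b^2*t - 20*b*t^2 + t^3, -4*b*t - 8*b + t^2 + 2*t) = -4*b + t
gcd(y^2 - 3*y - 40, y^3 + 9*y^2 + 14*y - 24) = 1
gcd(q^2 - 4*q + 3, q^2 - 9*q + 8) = q - 1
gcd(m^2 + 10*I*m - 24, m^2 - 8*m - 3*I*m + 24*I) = 1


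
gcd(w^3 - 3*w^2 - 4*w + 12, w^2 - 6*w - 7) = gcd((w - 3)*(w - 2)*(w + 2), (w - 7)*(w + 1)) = 1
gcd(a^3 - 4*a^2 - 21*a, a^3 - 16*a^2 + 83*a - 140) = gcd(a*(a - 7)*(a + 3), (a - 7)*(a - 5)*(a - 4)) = a - 7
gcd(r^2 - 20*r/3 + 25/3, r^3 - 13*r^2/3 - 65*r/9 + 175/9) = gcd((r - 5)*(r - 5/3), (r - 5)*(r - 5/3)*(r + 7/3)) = r^2 - 20*r/3 + 25/3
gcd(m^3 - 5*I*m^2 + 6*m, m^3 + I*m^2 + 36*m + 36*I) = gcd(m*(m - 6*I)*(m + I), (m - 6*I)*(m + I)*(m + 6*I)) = m^2 - 5*I*m + 6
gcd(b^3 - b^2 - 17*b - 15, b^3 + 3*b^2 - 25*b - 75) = b^2 - 2*b - 15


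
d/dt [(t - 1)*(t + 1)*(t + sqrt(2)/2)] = 3*t^2 + sqrt(2)*t - 1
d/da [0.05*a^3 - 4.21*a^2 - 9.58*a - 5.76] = 0.15*a^2 - 8.42*a - 9.58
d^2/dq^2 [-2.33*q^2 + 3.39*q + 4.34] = -4.66000000000000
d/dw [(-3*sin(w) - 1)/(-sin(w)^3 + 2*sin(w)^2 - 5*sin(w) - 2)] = (-6*sin(w)^3 + 3*sin(w)^2 + 4*sin(w) + 1)*cos(w)/(sin(w)^3 - 2*sin(w)^2 + 5*sin(w) + 2)^2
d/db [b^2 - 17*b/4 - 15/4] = 2*b - 17/4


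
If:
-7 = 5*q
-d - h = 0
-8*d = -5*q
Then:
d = -7/8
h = 7/8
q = -7/5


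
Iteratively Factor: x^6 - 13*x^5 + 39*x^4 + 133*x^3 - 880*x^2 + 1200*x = (x)*(x^5 - 13*x^4 + 39*x^3 + 133*x^2 - 880*x + 1200) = x*(x + 4)*(x^4 - 17*x^3 + 107*x^2 - 295*x + 300) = x*(x - 4)*(x + 4)*(x^3 - 13*x^2 + 55*x - 75) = x*(x - 5)*(x - 4)*(x + 4)*(x^2 - 8*x + 15) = x*(x - 5)*(x - 4)*(x - 3)*(x + 4)*(x - 5)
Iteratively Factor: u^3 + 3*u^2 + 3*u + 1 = (u + 1)*(u^2 + 2*u + 1) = (u + 1)^2*(u + 1)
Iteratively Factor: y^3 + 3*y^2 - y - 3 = (y + 3)*(y^2 - 1) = (y + 1)*(y + 3)*(y - 1)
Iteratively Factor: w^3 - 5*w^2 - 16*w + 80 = (w + 4)*(w^2 - 9*w + 20) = (w - 4)*(w + 4)*(w - 5)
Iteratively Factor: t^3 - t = (t)*(t^2 - 1) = t*(t + 1)*(t - 1)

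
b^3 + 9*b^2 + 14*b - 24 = (b - 1)*(b + 4)*(b + 6)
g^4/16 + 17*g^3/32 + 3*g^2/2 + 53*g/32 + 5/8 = (g/4 + 1/4)*(g/4 + 1)*(g + 1)*(g + 5/2)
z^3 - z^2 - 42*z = z*(z - 7)*(z + 6)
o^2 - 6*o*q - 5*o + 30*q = (o - 5)*(o - 6*q)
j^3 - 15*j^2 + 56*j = j*(j - 8)*(j - 7)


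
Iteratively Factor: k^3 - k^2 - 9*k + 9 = (k - 1)*(k^2 - 9) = (k - 3)*(k - 1)*(k + 3)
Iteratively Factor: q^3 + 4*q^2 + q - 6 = (q + 3)*(q^2 + q - 2) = (q - 1)*(q + 3)*(q + 2)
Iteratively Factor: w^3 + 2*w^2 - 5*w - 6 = (w + 1)*(w^2 + w - 6) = (w - 2)*(w + 1)*(w + 3)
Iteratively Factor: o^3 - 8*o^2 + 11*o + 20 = (o - 5)*(o^2 - 3*o - 4) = (o - 5)*(o + 1)*(o - 4)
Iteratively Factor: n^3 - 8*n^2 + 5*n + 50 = (n + 2)*(n^2 - 10*n + 25) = (n - 5)*(n + 2)*(n - 5)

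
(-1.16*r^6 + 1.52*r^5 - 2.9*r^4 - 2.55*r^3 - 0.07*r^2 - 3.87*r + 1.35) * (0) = 0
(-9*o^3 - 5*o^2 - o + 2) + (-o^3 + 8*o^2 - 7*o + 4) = -10*o^3 + 3*o^2 - 8*o + 6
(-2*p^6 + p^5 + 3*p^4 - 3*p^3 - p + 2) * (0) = 0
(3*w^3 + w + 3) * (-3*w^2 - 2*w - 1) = -9*w^5 - 6*w^4 - 6*w^3 - 11*w^2 - 7*w - 3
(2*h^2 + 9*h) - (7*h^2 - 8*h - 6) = -5*h^2 + 17*h + 6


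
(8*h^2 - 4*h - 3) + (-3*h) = 8*h^2 - 7*h - 3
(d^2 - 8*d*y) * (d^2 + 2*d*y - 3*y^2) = d^4 - 6*d^3*y - 19*d^2*y^2 + 24*d*y^3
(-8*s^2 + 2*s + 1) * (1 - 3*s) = 24*s^3 - 14*s^2 - s + 1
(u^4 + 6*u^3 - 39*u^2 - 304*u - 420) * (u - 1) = u^5 + 5*u^4 - 45*u^3 - 265*u^2 - 116*u + 420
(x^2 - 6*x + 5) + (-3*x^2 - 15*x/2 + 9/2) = -2*x^2 - 27*x/2 + 19/2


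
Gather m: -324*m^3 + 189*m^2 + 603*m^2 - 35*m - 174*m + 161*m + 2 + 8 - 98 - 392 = -324*m^3 + 792*m^2 - 48*m - 480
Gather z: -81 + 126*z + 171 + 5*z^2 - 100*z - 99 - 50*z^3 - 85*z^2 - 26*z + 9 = -50*z^3 - 80*z^2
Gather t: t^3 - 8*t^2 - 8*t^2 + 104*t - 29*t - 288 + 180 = t^3 - 16*t^2 + 75*t - 108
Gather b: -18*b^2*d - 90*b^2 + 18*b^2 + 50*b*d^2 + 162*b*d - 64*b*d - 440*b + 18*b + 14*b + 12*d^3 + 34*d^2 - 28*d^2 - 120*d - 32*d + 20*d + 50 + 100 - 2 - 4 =b^2*(-18*d - 72) + b*(50*d^2 + 98*d - 408) + 12*d^3 + 6*d^2 - 132*d + 144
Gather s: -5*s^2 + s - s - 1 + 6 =5 - 5*s^2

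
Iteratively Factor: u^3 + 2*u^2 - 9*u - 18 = (u + 2)*(u^2 - 9) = (u - 3)*(u + 2)*(u + 3)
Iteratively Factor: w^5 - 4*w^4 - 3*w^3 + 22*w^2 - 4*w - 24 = (w - 2)*(w^4 - 2*w^3 - 7*w^2 + 8*w + 12) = (w - 3)*(w - 2)*(w^3 + w^2 - 4*w - 4) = (w - 3)*(w - 2)^2*(w^2 + 3*w + 2) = (w - 3)*(w - 2)^2*(w + 1)*(w + 2)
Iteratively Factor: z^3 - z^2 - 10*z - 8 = (z + 2)*(z^2 - 3*z - 4) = (z - 4)*(z + 2)*(z + 1)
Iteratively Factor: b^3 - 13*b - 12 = (b + 1)*(b^2 - b - 12) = (b + 1)*(b + 3)*(b - 4)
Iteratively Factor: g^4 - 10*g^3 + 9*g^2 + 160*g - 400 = (g + 4)*(g^3 - 14*g^2 + 65*g - 100) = (g - 5)*(g + 4)*(g^2 - 9*g + 20) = (g - 5)^2*(g + 4)*(g - 4)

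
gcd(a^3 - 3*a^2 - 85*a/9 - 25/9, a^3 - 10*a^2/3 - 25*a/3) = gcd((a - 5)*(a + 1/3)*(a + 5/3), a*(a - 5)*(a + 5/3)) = a^2 - 10*a/3 - 25/3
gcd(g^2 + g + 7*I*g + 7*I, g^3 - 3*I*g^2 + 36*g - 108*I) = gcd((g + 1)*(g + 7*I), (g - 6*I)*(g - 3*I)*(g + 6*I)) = 1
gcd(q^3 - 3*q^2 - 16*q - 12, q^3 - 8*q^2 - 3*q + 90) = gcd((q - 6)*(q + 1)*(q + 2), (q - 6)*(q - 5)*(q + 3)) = q - 6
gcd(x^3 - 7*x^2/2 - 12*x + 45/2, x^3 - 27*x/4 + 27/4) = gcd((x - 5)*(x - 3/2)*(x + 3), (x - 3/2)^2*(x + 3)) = x^2 + 3*x/2 - 9/2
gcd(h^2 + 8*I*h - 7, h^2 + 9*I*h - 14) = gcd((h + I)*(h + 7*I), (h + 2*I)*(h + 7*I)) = h + 7*I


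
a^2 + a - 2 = (a - 1)*(a + 2)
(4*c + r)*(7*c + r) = 28*c^2 + 11*c*r + r^2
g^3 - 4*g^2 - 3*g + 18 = (g - 3)^2*(g + 2)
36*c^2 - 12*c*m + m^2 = (-6*c + m)^2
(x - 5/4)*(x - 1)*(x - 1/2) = x^3 - 11*x^2/4 + 19*x/8 - 5/8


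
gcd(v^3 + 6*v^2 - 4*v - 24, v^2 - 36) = v + 6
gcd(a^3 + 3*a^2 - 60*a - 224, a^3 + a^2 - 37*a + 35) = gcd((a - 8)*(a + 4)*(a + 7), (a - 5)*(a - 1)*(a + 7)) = a + 7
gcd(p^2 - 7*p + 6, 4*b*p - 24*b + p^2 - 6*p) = p - 6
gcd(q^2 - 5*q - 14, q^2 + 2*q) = q + 2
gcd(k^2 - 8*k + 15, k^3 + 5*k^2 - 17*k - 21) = k - 3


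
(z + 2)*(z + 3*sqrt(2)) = z^2 + 2*z + 3*sqrt(2)*z + 6*sqrt(2)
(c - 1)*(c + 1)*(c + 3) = c^3 + 3*c^2 - c - 3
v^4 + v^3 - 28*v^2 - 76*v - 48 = (v - 6)*(v + 1)*(v + 2)*(v + 4)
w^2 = w^2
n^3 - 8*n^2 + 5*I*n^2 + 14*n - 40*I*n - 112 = (n - 8)*(n - 2*I)*(n + 7*I)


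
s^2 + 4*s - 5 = (s - 1)*(s + 5)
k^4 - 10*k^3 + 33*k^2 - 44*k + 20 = (k - 5)*(k - 2)^2*(k - 1)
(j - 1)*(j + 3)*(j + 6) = j^3 + 8*j^2 + 9*j - 18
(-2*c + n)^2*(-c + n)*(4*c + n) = -16*c^4 + 28*c^3*n - 12*c^2*n^2 - c*n^3 + n^4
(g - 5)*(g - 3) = g^2 - 8*g + 15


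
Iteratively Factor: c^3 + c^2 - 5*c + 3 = (c - 1)*(c^2 + 2*c - 3) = (c - 1)*(c + 3)*(c - 1)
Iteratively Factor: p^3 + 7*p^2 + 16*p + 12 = (p + 2)*(p^2 + 5*p + 6) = (p + 2)*(p + 3)*(p + 2)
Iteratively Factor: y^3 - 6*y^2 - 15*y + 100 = (y + 4)*(y^2 - 10*y + 25) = (y - 5)*(y + 4)*(y - 5)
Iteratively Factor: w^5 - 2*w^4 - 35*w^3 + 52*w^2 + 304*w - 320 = (w - 1)*(w^4 - w^3 - 36*w^2 + 16*w + 320) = (w - 1)*(w + 4)*(w^3 - 5*w^2 - 16*w + 80) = (w - 5)*(w - 1)*(w + 4)*(w^2 - 16) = (w - 5)*(w - 4)*(w - 1)*(w + 4)*(w + 4)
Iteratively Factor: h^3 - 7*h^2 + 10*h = (h - 2)*(h^2 - 5*h) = (h - 5)*(h - 2)*(h)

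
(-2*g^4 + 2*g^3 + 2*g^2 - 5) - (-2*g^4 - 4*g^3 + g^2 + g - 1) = 6*g^3 + g^2 - g - 4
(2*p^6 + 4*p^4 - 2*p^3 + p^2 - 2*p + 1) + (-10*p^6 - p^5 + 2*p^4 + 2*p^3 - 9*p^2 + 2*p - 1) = -8*p^6 - p^5 + 6*p^4 - 8*p^2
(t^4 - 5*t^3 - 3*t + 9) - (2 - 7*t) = t^4 - 5*t^3 + 4*t + 7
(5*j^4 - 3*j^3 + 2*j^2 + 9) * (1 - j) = -5*j^5 + 8*j^4 - 5*j^3 + 2*j^2 - 9*j + 9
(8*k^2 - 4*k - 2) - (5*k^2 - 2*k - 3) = 3*k^2 - 2*k + 1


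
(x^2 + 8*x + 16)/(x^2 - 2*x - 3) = (x^2 + 8*x + 16)/(x^2 - 2*x - 3)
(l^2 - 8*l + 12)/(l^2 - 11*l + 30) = (l - 2)/(l - 5)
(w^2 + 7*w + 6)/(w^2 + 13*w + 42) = (w + 1)/(w + 7)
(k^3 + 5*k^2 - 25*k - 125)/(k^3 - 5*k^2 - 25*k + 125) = (k + 5)/(k - 5)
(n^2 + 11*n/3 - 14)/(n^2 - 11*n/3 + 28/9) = 3*(n + 6)/(3*n - 4)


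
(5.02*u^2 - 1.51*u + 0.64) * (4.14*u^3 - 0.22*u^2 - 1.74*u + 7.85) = 20.7828*u^5 - 7.3558*u^4 - 5.753*u^3 + 41.8936*u^2 - 12.9671*u + 5.024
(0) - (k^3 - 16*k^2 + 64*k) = -k^3 + 16*k^2 - 64*k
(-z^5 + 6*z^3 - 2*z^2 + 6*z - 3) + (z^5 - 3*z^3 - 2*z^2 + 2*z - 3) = 3*z^3 - 4*z^2 + 8*z - 6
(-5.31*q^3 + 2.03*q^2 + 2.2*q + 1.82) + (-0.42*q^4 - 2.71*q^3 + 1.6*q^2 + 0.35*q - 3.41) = -0.42*q^4 - 8.02*q^3 + 3.63*q^2 + 2.55*q - 1.59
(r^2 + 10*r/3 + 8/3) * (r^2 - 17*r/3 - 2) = r^4 - 7*r^3/3 - 164*r^2/9 - 196*r/9 - 16/3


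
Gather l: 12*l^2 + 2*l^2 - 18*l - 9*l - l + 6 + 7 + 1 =14*l^2 - 28*l + 14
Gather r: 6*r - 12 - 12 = 6*r - 24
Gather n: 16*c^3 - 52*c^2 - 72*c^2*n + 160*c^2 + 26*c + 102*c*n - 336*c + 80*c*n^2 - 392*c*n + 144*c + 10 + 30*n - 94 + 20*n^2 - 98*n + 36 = 16*c^3 + 108*c^2 - 166*c + n^2*(80*c + 20) + n*(-72*c^2 - 290*c - 68) - 48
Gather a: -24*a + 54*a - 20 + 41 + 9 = 30*a + 30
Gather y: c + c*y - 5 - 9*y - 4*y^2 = c - 4*y^2 + y*(c - 9) - 5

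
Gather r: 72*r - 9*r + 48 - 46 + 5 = 63*r + 7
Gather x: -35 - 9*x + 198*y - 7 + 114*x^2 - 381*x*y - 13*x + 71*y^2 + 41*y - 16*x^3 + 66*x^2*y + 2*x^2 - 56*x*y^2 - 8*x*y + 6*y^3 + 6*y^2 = -16*x^3 + x^2*(66*y + 116) + x*(-56*y^2 - 389*y - 22) + 6*y^3 + 77*y^2 + 239*y - 42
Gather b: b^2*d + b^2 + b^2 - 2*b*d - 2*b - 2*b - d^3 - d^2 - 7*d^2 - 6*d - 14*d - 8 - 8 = b^2*(d + 2) + b*(-2*d - 4) - d^3 - 8*d^2 - 20*d - 16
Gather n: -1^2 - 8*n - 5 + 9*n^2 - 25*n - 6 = 9*n^2 - 33*n - 12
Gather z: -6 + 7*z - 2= 7*z - 8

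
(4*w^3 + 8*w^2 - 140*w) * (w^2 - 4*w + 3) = 4*w^5 - 8*w^4 - 160*w^3 + 584*w^2 - 420*w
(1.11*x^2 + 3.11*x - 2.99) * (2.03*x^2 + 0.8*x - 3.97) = 2.2533*x^4 + 7.2013*x^3 - 7.9884*x^2 - 14.7387*x + 11.8703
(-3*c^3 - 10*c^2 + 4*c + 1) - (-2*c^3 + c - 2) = -c^3 - 10*c^2 + 3*c + 3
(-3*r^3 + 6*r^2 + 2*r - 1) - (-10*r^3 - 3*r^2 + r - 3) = 7*r^3 + 9*r^2 + r + 2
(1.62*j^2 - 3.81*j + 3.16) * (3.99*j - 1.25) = 6.4638*j^3 - 17.2269*j^2 + 17.3709*j - 3.95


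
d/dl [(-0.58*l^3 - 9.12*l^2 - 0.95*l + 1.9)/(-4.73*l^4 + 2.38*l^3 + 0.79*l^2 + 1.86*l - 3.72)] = l*(-2.7434*l^5 - 86.2752*l^4 + 7.76689999999999*l^3 + 38.3124*l^2 - 23.3059*l + 64.8508)/(22.3729*l^8 - 22.5148*l^7 - 1.809*l^6 - 13.8352*l^5 + 44.6689*l^4 - 14.7684*l^3 - 2.418*l^2 - 13.8384*l + 13.8384)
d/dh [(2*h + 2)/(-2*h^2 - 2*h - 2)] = (-h^2 - h + (h + 1)*(2*h + 1) - 1)/(h^2 + h + 1)^2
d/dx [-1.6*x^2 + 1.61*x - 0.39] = 1.61 - 3.2*x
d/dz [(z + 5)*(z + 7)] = 2*z + 12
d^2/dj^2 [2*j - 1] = 0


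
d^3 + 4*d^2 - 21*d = d*(d - 3)*(d + 7)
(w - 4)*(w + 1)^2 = w^3 - 2*w^2 - 7*w - 4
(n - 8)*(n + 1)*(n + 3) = n^3 - 4*n^2 - 29*n - 24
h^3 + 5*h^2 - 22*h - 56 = (h - 4)*(h + 2)*(h + 7)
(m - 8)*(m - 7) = m^2 - 15*m + 56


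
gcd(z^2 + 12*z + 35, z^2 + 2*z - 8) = 1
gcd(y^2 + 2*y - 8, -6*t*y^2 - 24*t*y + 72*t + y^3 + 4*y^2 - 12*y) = y - 2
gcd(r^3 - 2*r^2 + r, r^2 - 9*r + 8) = r - 1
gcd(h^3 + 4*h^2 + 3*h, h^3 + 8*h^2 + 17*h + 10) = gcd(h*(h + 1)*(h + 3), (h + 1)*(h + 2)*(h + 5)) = h + 1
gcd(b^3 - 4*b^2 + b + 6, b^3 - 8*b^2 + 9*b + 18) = b^2 - 2*b - 3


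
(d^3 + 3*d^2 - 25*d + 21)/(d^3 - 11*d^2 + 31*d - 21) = (d + 7)/(d - 7)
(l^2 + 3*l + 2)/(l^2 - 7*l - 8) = (l + 2)/(l - 8)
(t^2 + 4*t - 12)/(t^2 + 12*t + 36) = (t - 2)/(t + 6)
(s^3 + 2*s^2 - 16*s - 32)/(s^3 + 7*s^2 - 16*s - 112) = (s + 2)/(s + 7)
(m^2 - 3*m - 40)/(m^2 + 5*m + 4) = (m^2 - 3*m - 40)/(m^2 + 5*m + 4)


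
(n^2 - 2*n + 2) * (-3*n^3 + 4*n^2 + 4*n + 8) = -3*n^5 + 10*n^4 - 10*n^3 + 8*n^2 - 8*n + 16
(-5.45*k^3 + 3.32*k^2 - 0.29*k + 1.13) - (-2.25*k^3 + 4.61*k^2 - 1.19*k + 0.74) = -3.2*k^3 - 1.29*k^2 + 0.9*k + 0.39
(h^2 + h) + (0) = h^2 + h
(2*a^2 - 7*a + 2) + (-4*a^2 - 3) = -2*a^2 - 7*a - 1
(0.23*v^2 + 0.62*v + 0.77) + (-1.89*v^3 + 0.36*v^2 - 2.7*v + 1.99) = -1.89*v^3 + 0.59*v^2 - 2.08*v + 2.76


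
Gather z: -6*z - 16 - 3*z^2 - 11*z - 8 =-3*z^2 - 17*z - 24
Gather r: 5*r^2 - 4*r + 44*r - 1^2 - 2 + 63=5*r^2 + 40*r + 60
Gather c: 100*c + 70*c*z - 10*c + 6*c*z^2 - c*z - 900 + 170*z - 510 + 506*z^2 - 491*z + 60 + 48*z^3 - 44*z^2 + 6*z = c*(6*z^2 + 69*z + 90) + 48*z^3 + 462*z^2 - 315*z - 1350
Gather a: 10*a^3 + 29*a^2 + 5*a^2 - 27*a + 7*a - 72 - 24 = 10*a^3 + 34*a^2 - 20*a - 96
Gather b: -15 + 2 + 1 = -12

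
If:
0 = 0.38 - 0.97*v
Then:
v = 0.39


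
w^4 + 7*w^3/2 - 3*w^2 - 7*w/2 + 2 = (w - 1)*(w - 1/2)*(w + 1)*(w + 4)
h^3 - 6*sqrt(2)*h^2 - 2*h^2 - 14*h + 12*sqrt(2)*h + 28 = (h - 2)*(h - 7*sqrt(2))*(h + sqrt(2))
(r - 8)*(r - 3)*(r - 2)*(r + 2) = r^4 - 11*r^3 + 20*r^2 + 44*r - 96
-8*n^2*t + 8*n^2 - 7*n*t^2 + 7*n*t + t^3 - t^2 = (-8*n + t)*(n + t)*(t - 1)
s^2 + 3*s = s*(s + 3)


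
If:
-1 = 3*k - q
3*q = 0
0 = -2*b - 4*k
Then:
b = 2/3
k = -1/3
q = 0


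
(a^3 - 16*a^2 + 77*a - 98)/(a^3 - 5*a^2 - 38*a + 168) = (a^2 - 9*a + 14)/(a^2 + 2*a - 24)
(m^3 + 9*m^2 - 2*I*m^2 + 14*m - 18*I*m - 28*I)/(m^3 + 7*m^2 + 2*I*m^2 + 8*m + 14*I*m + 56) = (m + 2)/(m + 4*I)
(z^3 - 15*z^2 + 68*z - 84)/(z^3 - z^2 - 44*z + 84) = (z - 7)/(z + 7)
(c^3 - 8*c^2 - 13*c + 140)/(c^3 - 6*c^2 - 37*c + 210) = (c + 4)/(c + 6)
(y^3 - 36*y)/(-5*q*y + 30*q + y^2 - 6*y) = y*(y + 6)/(-5*q + y)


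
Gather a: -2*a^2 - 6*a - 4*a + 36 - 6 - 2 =-2*a^2 - 10*a + 28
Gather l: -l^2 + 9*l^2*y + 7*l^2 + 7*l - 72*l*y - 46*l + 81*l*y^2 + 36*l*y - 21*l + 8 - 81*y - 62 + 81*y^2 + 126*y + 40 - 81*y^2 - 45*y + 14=l^2*(9*y + 6) + l*(81*y^2 - 36*y - 60)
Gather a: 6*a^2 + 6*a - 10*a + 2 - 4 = 6*a^2 - 4*a - 2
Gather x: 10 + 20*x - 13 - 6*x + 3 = 14*x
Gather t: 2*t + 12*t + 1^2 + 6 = 14*t + 7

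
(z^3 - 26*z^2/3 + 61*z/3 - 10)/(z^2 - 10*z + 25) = (z^2 - 11*z/3 + 2)/(z - 5)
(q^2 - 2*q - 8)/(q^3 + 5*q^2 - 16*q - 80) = (q + 2)/(q^2 + 9*q + 20)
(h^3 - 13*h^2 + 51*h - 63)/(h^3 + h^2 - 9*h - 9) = (h^2 - 10*h + 21)/(h^2 + 4*h + 3)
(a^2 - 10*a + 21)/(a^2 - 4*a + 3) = (a - 7)/(a - 1)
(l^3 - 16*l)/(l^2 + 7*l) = (l^2 - 16)/(l + 7)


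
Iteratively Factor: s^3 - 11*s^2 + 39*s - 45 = (s - 3)*(s^2 - 8*s + 15) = (s - 5)*(s - 3)*(s - 3)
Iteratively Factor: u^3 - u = (u)*(u^2 - 1) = u*(u - 1)*(u + 1)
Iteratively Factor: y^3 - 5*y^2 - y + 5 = (y - 1)*(y^2 - 4*y - 5) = (y - 5)*(y - 1)*(y + 1)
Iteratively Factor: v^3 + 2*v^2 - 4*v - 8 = (v + 2)*(v^2 - 4) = (v + 2)^2*(v - 2)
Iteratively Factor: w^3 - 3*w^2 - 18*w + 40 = (w - 5)*(w^2 + 2*w - 8) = (w - 5)*(w - 2)*(w + 4)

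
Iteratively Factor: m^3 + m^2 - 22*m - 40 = (m - 5)*(m^2 + 6*m + 8) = (m - 5)*(m + 4)*(m + 2)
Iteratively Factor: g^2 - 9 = (g - 3)*(g + 3)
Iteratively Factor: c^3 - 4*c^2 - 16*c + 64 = (c - 4)*(c^2 - 16) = (c - 4)*(c + 4)*(c - 4)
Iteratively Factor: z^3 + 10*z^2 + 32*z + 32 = (z + 4)*(z^2 + 6*z + 8) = (z + 4)^2*(z + 2)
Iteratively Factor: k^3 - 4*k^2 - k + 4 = (k - 4)*(k^2 - 1) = (k - 4)*(k - 1)*(k + 1)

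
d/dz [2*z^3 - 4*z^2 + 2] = 2*z*(3*z - 4)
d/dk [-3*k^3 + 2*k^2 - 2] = k*(4 - 9*k)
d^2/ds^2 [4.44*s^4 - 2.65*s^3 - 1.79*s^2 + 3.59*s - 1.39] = 53.28*s^2 - 15.9*s - 3.58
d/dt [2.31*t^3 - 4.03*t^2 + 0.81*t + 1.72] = 6.93*t^2 - 8.06*t + 0.81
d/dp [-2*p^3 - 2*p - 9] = -6*p^2 - 2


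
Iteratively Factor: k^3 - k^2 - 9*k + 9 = (k - 1)*(k^2 - 9) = (k - 3)*(k - 1)*(k + 3)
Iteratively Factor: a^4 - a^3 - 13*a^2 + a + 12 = (a + 1)*(a^3 - 2*a^2 - 11*a + 12) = (a + 1)*(a + 3)*(a^2 - 5*a + 4) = (a - 1)*(a + 1)*(a + 3)*(a - 4)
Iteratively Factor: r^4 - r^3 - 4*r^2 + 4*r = (r + 2)*(r^3 - 3*r^2 + 2*r) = (r - 1)*(r + 2)*(r^2 - 2*r) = r*(r - 1)*(r + 2)*(r - 2)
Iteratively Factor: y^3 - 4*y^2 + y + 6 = (y - 3)*(y^2 - y - 2) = (y - 3)*(y + 1)*(y - 2)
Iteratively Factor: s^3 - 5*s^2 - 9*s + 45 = (s - 5)*(s^2 - 9) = (s - 5)*(s - 3)*(s + 3)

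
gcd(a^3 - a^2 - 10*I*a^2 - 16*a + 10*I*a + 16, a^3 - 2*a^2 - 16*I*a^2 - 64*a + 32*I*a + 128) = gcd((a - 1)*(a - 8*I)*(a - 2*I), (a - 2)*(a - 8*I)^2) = a - 8*I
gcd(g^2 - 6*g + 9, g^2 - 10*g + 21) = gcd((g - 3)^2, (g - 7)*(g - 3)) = g - 3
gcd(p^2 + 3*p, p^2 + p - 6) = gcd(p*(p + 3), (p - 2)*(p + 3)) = p + 3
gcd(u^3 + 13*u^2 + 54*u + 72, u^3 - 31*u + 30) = u + 6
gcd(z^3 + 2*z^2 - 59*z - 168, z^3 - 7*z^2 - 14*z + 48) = z^2 - 5*z - 24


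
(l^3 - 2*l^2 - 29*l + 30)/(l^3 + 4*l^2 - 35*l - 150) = (l - 1)/(l + 5)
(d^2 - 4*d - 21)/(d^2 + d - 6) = (d - 7)/(d - 2)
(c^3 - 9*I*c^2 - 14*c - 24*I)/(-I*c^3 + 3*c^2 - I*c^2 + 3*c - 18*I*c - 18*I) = (I*c^3 + 9*c^2 - 14*I*c + 24)/(c^3 + c^2*(1 + 3*I) + 3*c*(6 + I) + 18)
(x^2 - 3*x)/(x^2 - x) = (x - 3)/(x - 1)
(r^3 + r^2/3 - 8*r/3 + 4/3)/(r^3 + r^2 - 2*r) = (r - 2/3)/r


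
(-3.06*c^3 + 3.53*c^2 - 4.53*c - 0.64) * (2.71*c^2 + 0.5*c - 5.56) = -8.2926*c^5 + 8.0363*c^4 + 6.5023*c^3 - 23.6262*c^2 + 24.8668*c + 3.5584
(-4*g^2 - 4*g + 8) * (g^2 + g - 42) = -4*g^4 - 8*g^3 + 172*g^2 + 176*g - 336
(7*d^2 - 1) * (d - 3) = 7*d^3 - 21*d^2 - d + 3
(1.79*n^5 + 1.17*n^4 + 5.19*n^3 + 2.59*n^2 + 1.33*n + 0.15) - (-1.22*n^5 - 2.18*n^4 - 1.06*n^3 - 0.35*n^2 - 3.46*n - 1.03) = 3.01*n^5 + 3.35*n^4 + 6.25*n^3 + 2.94*n^2 + 4.79*n + 1.18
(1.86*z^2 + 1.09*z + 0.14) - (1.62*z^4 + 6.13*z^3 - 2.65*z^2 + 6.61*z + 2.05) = -1.62*z^4 - 6.13*z^3 + 4.51*z^2 - 5.52*z - 1.91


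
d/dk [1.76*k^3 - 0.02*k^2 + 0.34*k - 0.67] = 5.28*k^2 - 0.04*k + 0.34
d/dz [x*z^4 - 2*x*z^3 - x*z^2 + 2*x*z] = 2*x*(2*z^3 - 3*z^2 - z + 1)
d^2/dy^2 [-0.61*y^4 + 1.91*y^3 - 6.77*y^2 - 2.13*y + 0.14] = -7.32*y^2 + 11.46*y - 13.54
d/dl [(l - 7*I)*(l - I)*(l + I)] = 3*l^2 - 14*I*l + 1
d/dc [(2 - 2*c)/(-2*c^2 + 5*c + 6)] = 2*(-2*c^2 + 4*c - 11)/(4*c^4 - 20*c^3 + c^2 + 60*c + 36)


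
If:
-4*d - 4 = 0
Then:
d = -1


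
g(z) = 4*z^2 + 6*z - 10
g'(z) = 8*z + 6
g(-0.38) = -11.70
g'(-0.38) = 2.96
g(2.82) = 38.73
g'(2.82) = 28.56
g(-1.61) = -9.29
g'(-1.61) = -6.88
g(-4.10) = 32.64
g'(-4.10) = -26.80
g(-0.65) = -12.21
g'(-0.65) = 0.80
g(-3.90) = 27.44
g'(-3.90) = -25.20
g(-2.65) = 2.19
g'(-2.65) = -15.20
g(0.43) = -6.68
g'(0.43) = 9.44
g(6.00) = 170.00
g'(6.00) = 54.00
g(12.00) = 638.00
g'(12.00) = 102.00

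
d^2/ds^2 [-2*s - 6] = 0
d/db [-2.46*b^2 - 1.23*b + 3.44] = -4.92*b - 1.23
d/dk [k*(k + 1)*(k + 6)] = 3*k^2 + 14*k + 6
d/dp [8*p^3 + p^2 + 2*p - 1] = 24*p^2 + 2*p + 2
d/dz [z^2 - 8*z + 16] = 2*z - 8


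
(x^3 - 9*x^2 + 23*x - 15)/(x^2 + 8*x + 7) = (x^3 - 9*x^2 + 23*x - 15)/(x^2 + 8*x + 7)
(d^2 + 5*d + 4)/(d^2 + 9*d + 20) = (d + 1)/(d + 5)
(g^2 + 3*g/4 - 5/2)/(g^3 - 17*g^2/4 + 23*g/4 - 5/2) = (g + 2)/(g^2 - 3*g + 2)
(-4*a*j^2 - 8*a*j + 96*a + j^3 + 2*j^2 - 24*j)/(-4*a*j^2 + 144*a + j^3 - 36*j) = (j - 4)/(j - 6)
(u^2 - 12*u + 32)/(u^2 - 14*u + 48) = (u - 4)/(u - 6)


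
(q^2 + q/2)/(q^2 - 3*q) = (q + 1/2)/(q - 3)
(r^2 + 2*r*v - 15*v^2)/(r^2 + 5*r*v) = (r - 3*v)/r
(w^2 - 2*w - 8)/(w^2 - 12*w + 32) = (w + 2)/(w - 8)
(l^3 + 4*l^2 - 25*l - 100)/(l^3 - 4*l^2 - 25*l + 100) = (l + 4)/(l - 4)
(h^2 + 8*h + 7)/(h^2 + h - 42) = (h + 1)/(h - 6)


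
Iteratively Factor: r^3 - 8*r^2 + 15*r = (r)*(r^2 - 8*r + 15) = r*(r - 5)*(r - 3)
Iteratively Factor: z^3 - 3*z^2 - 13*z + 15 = (z - 5)*(z^2 + 2*z - 3) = (z - 5)*(z + 3)*(z - 1)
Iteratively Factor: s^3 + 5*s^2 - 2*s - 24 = (s + 4)*(s^2 + s - 6) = (s + 3)*(s + 4)*(s - 2)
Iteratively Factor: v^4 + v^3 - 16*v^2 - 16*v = (v - 4)*(v^3 + 5*v^2 + 4*v) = (v - 4)*(v + 4)*(v^2 + v) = v*(v - 4)*(v + 4)*(v + 1)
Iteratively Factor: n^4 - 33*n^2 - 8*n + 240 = (n - 5)*(n^3 + 5*n^2 - 8*n - 48) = (n - 5)*(n - 3)*(n^2 + 8*n + 16) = (n - 5)*(n - 3)*(n + 4)*(n + 4)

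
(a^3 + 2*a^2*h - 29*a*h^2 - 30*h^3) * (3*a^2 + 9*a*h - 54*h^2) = 3*a^5 + 15*a^4*h - 123*a^3*h^2 - 459*a^2*h^3 + 1296*a*h^4 + 1620*h^5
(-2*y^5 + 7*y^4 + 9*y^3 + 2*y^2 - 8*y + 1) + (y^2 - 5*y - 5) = -2*y^5 + 7*y^4 + 9*y^3 + 3*y^2 - 13*y - 4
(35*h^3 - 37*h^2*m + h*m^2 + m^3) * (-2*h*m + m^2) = -70*h^4*m + 109*h^3*m^2 - 39*h^2*m^3 - h*m^4 + m^5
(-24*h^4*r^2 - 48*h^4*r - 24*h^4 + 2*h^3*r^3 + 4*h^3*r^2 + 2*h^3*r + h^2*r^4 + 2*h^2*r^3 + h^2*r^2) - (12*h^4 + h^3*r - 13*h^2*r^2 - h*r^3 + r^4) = -24*h^4*r^2 - 48*h^4*r - 36*h^4 + 2*h^3*r^3 + 4*h^3*r^2 + h^3*r + h^2*r^4 + 2*h^2*r^3 + 14*h^2*r^2 + h*r^3 - r^4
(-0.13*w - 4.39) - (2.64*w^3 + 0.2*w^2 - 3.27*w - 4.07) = -2.64*w^3 - 0.2*w^2 + 3.14*w - 0.319999999999999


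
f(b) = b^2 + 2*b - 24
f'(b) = 2*b + 2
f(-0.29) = -24.50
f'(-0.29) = 1.42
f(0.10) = -23.79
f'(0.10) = 2.20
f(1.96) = -16.24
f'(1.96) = 5.92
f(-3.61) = -18.19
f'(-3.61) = -5.22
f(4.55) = 5.80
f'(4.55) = 11.10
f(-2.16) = -23.65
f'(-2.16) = -2.32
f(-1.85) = -24.28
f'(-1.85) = -1.70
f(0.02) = -23.96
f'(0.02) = 2.04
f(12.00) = 144.00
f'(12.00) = 26.00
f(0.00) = -24.00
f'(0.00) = 2.00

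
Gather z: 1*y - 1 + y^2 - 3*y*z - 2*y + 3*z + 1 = y^2 - y + z*(3 - 3*y)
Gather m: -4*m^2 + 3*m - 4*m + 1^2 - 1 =-4*m^2 - m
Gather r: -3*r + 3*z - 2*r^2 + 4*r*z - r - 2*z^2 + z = -2*r^2 + r*(4*z - 4) - 2*z^2 + 4*z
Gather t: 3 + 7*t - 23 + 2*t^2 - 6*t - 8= 2*t^2 + t - 28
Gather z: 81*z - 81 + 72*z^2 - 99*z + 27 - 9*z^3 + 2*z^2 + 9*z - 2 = -9*z^3 + 74*z^2 - 9*z - 56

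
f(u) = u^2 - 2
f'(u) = 2*u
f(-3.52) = 10.39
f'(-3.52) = -7.04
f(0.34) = -1.88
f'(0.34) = 0.68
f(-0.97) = -1.06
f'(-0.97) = -1.94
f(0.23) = -1.95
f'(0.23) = 0.46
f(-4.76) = 20.66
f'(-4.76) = -9.52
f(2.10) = 2.41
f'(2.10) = 4.20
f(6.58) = 41.30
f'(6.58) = 13.16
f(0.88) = -1.23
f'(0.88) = 1.76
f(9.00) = 79.00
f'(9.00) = 18.00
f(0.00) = -2.00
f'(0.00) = 0.00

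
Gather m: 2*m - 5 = 2*m - 5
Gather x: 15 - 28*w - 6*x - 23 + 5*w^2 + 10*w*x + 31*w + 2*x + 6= 5*w^2 + 3*w + x*(10*w - 4) - 2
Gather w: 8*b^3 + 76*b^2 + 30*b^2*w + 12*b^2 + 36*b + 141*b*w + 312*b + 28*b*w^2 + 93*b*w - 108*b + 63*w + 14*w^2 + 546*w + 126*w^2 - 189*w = 8*b^3 + 88*b^2 + 240*b + w^2*(28*b + 140) + w*(30*b^2 + 234*b + 420)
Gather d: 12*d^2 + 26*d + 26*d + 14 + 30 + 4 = 12*d^2 + 52*d + 48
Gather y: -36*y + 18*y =-18*y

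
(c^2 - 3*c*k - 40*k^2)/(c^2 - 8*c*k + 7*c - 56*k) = (c + 5*k)/(c + 7)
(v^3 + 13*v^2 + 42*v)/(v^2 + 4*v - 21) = v*(v + 6)/(v - 3)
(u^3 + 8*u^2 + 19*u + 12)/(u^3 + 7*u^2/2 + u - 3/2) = 2*(u + 4)/(2*u - 1)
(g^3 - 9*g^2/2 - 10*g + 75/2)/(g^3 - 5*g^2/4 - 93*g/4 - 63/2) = 2*(2*g^2 - 15*g + 25)/(4*g^2 - 17*g - 42)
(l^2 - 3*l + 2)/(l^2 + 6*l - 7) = (l - 2)/(l + 7)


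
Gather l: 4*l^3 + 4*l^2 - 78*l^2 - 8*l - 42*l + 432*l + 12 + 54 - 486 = 4*l^3 - 74*l^2 + 382*l - 420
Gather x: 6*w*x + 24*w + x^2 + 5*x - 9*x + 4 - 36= 24*w + x^2 + x*(6*w - 4) - 32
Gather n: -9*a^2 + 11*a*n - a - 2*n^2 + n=-9*a^2 - a - 2*n^2 + n*(11*a + 1)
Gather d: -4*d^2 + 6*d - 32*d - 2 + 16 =-4*d^2 - 26*d + 14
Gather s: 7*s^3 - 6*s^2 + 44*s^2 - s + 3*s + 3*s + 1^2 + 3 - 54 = 7*s^3 + 38*s^2 + 5*s - 50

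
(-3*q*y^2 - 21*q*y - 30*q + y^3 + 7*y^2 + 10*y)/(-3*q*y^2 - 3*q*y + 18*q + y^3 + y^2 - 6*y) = (y^2 + 7*y + 10)/(y^2 + y - 6)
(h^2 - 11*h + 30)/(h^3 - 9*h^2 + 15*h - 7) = (h^2 - 11*h + 30)/(h^3 - 9*h^2 + 15*h - 7)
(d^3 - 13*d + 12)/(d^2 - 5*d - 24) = (-d^3 + 13*d - 12)/(-d^2 + 5*d + 24)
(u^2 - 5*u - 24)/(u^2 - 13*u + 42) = (u^2 - 5*u - 24)/(u^2 - 13*u + 42)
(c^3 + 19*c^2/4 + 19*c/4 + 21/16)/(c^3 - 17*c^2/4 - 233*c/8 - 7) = (8*c^2 + 10*c + 3)/(2*(4*c^2 - 31*c - 8))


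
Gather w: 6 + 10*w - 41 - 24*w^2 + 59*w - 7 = -24*w^2 + 69*w - 42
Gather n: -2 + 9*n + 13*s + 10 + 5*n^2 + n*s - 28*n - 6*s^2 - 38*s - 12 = 5*n^2 + n*(s - 19) - 6*s^2 - 25*s - 4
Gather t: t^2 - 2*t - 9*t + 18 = t^2 - 11*t + 18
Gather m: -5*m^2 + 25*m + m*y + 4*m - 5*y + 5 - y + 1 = -5*m^2 + m*(y + 29) - 6*y + 6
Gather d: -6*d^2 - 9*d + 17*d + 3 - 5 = -6*d^2 + 8*d - 2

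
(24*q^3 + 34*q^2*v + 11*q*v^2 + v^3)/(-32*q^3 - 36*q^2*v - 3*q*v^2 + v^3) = (-6*q - v)/(8*q - v)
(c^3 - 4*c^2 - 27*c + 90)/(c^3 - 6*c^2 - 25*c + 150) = (c - 3)/(c - 5)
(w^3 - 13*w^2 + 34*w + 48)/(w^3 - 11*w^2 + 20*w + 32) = (w - 6)/(w - 4)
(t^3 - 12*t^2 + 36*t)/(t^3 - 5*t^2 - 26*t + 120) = t*(t - 6)/(t^2 + t - 20)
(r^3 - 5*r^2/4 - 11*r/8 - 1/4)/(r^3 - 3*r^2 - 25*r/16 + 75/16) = 2*(8*r^3 - 10*r^2 - 11*r - 2)/(16*r^3 - 48*r^2 - 25*r + 75)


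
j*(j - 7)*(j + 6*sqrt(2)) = j^3 - 7*j^2 + 6*sqrt(2)*j^2 - 42*sqrt(2)*j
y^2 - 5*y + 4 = (y - 4)*(y - 1)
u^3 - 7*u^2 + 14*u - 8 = (u - 4)*(u - 2)*(u - 1)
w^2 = w^2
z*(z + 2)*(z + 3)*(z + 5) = z^4 + 10*z^3 + 31*z^2 + 30*z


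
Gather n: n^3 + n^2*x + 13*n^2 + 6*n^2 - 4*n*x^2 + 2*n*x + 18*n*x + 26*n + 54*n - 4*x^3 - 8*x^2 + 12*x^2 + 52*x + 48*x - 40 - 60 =n^3 + n^2*(x + 19) + n*(-4*x^2 + 20*x + 80) - 4*x^3 + 4*x^2 + 100*x - 100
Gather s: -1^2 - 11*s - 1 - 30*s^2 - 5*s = -30*s^2 - 16*s - 2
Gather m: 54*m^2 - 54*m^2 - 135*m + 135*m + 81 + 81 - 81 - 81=0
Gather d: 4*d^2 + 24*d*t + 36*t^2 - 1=4*d^2 + 24*d*t + 36*t^2 - 1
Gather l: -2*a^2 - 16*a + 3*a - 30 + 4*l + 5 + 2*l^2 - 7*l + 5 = -2*a^2 - 13*a + 2*l^2 - 3*l - 20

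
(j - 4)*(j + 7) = j^2 + 3*j - 28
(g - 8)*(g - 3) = g^2 - 11*g + 24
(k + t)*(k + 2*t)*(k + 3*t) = k^3 + 6*k^2*t + 11*k*t^2 + 6*t^3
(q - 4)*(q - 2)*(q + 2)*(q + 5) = q^4 + q^3 - 24*q^2 - 4*q + 80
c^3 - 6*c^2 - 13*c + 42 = (c - 7)*(c - 2)*(c + 3)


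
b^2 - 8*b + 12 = (b - 6)*(b - 2)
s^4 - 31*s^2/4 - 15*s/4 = s*(s - 3)*(s + 1/2)*(s + 5/2)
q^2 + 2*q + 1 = (q + 1)^2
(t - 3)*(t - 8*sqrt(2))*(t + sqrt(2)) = t^3 - 7*sqrt(2)*t^2 - 3*t^2 - 16*t + 21*sqrt(2)*t + 48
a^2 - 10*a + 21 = (a - 7)*(a - 3)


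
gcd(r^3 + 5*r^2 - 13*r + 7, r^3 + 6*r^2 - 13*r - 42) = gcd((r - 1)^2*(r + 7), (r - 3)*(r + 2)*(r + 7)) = r + 7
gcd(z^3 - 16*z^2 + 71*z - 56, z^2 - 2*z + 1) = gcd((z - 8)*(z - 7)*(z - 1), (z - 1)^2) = z - 1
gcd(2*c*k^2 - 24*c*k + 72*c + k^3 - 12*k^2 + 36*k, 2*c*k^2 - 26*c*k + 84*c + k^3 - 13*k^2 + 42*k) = 2*c*k - 12*c + k^2 - 6*k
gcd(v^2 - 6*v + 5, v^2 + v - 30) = v - 5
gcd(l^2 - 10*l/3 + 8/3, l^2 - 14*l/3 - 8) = 1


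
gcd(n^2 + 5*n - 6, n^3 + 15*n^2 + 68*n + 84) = n + 6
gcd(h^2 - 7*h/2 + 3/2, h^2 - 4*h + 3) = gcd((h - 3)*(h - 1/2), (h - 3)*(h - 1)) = h - 3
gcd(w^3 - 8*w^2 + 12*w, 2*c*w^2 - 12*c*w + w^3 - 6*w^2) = w^2 - 6*w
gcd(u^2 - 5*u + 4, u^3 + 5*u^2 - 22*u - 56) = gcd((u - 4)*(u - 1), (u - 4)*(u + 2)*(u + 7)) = u - 4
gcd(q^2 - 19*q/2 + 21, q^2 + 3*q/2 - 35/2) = q - 7/2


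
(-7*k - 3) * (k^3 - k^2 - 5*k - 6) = -7*k^4 + 4*k^3 + 38*k^2 + 57*k + 18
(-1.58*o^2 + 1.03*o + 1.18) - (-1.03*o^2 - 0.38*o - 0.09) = -0.55*o^2 + 1.41*o + 1.27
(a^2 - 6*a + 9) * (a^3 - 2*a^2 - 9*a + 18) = a^5 - 8*a^4 + 12*a^3 + 54*a^2 - 189*a + 162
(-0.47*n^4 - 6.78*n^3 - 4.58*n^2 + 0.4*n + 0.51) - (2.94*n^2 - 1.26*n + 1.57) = -0.47*n^4 - 6.78*n^3 - 7.52*n^2 + 1.66*n - 1.06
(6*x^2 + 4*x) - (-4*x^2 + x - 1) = 10*x^2 + 3*x + 1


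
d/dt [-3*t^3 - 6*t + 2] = -9*t^2 - 6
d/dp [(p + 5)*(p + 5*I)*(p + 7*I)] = 3*p^2 + p*(10 + 24*I) - 35 + 60*I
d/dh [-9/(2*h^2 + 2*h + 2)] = 9*(2*h + 1)/(2*(h^2 + h + 1)^2)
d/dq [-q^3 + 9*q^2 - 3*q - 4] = -3*q^2 + 18*q - 3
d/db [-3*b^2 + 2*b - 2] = 2 - 6*b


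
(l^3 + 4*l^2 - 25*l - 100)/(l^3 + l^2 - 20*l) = (l^2 - l - 20)/(l*(l - 4))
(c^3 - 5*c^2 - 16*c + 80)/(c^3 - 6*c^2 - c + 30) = (c^2 - 16)/(c^2 - c - 6)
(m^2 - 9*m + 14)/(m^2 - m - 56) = (-m^2 + 9*m - 14)/(-m^2 + m + 56)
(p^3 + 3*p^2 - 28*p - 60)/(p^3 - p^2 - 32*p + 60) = (p + 2)/(p - 2)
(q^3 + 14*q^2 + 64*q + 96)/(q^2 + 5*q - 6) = (q^2 + 8*q + 16)/(q - 1)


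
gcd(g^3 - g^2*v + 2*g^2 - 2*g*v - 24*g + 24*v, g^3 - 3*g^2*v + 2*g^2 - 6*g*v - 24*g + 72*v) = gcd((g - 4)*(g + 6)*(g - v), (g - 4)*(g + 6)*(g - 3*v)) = g^2 + 2*g - 24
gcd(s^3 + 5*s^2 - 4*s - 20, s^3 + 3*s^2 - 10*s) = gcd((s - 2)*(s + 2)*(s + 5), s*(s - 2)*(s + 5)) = s^2 + 3*s - 10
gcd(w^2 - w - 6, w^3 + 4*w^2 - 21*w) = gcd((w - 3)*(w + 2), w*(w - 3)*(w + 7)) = w - 3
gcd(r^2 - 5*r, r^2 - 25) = r - 5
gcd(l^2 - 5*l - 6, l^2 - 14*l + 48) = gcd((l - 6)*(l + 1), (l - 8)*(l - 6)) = l - 6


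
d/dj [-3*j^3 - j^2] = j*(-9*j - 2)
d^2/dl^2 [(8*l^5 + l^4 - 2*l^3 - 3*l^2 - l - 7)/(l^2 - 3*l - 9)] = 2*(24*l^7 - 191*l^6 - 225*l^5 + 3240*l^4 + 6650*l^3 + 222*l^2 - 450*l - 342)/(l^6 - 9*l^5 + 135*l^3 - 729*l - 729)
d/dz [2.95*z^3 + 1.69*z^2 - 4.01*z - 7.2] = 8.85*z^2 + 3.38*z - 4.01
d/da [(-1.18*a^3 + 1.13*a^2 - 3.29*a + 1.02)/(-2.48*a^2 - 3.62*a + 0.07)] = (2.9264*a^4 + 8.5432*a^3 - 12.4976*a^2 + 5.2174*a + 3.4621)/(6.1504*a^4 + 17.9552*a^3 + 12.7572*a^2 - 0.5068*a + 0.0049)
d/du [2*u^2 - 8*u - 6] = 4*u - 8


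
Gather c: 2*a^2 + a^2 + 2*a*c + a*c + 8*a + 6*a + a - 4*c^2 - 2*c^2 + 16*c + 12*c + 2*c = 3*a^2 + 15*a - 6*c^2 + c*(3*a + 30)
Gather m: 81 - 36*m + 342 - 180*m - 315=108 - 216*m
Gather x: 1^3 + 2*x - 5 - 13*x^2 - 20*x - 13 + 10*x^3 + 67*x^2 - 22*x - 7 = 10*x^3 + 54*x^2 - 40*x - 24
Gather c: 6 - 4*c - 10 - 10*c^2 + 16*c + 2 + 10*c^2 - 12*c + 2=0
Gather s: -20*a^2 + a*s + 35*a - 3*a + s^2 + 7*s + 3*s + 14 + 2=-20*a^2 + 32*a + s^2 + s*(a + 10) + 16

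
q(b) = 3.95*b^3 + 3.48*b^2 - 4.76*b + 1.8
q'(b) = 11.85*b^2 + 6.96*b - 4.76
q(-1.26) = 5.42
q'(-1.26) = 5.28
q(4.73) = 475.15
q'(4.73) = 293.28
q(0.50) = 0.78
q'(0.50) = 1.68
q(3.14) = 143.45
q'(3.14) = 133.93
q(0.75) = 1.85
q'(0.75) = 7.13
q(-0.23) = 3.03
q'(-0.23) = -5.73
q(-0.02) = 1.90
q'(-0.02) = -4.89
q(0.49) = 0.77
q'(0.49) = 1.50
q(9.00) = 3120.39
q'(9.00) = 1017.73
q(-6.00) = -697.56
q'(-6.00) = 380.08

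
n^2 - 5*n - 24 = (n - 8)*(n + 3)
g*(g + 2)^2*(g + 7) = g^4 + 11*g^3 + 32*g^2 + 28*g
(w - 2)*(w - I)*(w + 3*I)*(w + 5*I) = w^4 - 2*w^3 + 7*I*w^3 - 7*w^2 - 14*I*w^2 + 14*w + 15*I*w - 30*I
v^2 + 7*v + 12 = (v + 3)*(v + 4)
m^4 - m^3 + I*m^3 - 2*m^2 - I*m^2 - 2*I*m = m*(m - 2)*(m + 1)*(m + I)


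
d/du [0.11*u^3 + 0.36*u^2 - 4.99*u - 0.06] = 0.33*u^2 + 0.72*u - 4.99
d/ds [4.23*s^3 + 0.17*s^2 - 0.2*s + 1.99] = 12.69*s^2 + 0.34*s - 0.2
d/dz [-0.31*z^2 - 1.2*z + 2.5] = -0.62*z - 1.2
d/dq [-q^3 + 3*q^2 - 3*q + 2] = -3*q^2 + 6*q - 3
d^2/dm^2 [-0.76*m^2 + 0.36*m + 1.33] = -1.52000000000000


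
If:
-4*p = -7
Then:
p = 7/4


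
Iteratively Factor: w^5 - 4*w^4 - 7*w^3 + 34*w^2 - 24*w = (w - 4)*(w^4 - 7*w^2 + 6*w) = (w - 4)*(w - 1)*(w^3 + w^2 - 6*w) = (w - 4)*(w - 2)*(w - 1)*(w^2 + 3*w) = w*(w - 4)*(w - 2)*(w - 1)*(w + 3)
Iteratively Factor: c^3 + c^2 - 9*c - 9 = (c - 3)*(c^2 + 4*c + 3) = (c - 3)*(c + 3)*(c + 1)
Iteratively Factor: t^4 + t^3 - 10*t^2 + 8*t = (t - 1)*(t^3 + 2*t^2 - 8*t) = (t - 1)*(t + 4)*(t^2 - 2*t) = t*(t - 1)*(t + 4)*(t - 2)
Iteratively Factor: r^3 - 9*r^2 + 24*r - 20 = (r - 2)*(r^2 - 7*r + 10) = (r - 2)^2*(r - 5)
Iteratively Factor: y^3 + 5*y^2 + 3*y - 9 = (y + 3)*(y^2 + 2*y - 3) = (y - 1)*(y + 3)*(y + 3)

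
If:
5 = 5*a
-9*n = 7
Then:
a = 1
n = -7/9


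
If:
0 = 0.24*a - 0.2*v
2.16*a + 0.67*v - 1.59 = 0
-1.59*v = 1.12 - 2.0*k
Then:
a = 0.54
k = 1.07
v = 0.64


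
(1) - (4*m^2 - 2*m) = -4*m^2 + 2*m + 1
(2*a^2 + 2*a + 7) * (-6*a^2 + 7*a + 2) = -12*a^4 + 2*a^3 - 24*a^2 + 53*a + 14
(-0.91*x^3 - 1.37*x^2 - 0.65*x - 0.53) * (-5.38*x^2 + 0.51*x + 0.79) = 4.8958*x^5 + 6.9065*x^4 + 2.0794*x^3 + 1.4376*x^2 - 0.7838*x - 0.4187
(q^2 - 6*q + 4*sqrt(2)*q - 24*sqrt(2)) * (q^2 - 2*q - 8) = q^4 - 8*q^3 + 4*sqrt(2)*q^3 - 32*sqrt(2)*q^2 + 4*q^2 + 16*sqrt(2)*q + 48*q + 192*sqrt(2)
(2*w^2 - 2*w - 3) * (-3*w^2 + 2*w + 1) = -6*w^4 + 10*w^3 + 7*w^2 - 8*w - 3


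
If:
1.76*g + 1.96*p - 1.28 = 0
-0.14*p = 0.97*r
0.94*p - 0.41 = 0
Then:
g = 0.24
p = 0.44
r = -0.06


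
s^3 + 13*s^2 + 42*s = s*(s + 6)*(s + 7)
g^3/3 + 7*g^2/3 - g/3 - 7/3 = (g/3 + 1/3)*(g - 1)*(g + 7)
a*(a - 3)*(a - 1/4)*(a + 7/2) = a^4 + a^3/4 - 85*a^2/8 + 21*a/8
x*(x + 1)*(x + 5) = x^3 + 6*x^2 + 5*x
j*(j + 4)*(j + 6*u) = j^3 + 6*j^2*u + 4*j^2 + 24*j*u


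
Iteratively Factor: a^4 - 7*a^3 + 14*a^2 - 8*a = (a)*(a^3 - 7*a^2 + 14*a - 8) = a*(a - 2)*(a^2 - 5*a + 4) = a*(a - 4)*(a - 2)*(a - 1)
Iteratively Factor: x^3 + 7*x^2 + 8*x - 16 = (x - 1)*(x^2 + 8*x + 16) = (x - 1)*(x + 4)*(x + 4)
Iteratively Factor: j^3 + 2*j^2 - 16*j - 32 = (j + 4)*(j^2 - 2*j - 8) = (j + 2)*(j + 4)*(j - 4)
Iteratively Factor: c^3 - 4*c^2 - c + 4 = (c - 1)*(c^2 - 3*c - 4) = (c - 1)*(c + 1)*(c - 4)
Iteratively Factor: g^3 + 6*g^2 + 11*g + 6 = (g + 3)*(g^2 + 3*g + 2) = (g + 2)*(g + 3)*(g + 1)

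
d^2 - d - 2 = (d - 2)*(d + 1)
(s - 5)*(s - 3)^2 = s^3 - 11*s^2 + 39*s - 45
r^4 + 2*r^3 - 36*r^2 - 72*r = r*(r - 6)*(r + 2)*(r + 6)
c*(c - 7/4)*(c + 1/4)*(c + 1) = c^4 - c^3/2 - 31*c^2/16 - 7*c/16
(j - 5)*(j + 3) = j^2 - 2*j - 15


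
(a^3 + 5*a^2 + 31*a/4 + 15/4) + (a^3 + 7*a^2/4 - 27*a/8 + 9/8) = 2*a^3 + 27*a^2/4 + 35*a/8 + 39/8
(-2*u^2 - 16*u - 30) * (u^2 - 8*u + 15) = -2*u^4 + 68*u^2 - 450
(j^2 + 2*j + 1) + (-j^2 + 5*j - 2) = 7*j - 1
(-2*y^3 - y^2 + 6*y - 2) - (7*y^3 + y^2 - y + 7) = -9*y^3 - 2*y^2 + 7*y - 9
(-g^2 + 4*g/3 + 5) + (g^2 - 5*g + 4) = 9 - 11*g/3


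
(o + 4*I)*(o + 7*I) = o^2 + 11*I*o - 28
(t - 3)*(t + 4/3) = t^2 - 5*t/3 - 4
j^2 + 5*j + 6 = (j + 2)*(j + 3)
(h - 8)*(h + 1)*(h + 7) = h^3 - 57*h - 56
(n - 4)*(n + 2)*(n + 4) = n^3 + 2*n^2 - 16*n - 32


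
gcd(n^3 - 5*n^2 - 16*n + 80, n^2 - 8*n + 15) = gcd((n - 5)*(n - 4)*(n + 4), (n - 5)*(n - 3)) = n - 5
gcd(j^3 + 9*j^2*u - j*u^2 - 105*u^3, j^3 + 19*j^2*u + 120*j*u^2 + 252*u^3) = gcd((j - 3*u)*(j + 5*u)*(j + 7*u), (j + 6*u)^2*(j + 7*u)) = j + 7*u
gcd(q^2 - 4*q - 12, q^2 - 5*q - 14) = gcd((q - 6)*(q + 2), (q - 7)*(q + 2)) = q + 2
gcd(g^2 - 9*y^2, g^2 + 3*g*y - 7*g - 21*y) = g + 3*y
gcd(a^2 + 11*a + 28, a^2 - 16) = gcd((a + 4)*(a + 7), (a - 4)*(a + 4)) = a + 4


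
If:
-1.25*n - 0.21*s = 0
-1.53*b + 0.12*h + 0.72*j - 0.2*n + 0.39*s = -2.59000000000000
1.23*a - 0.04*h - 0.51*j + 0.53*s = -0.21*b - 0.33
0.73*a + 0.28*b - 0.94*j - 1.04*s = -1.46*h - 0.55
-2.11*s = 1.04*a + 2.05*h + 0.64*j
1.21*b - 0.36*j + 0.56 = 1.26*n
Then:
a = 19.82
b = 13.23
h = -2.72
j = 35.51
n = 3.01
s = -17.90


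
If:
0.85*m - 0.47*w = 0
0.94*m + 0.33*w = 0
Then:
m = 0.00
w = 0.00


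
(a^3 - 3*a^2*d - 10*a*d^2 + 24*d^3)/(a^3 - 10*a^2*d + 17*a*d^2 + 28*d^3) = (a^2 + a*d - 6*d^2)/(a^2 - 6*a*d - 7*d^2)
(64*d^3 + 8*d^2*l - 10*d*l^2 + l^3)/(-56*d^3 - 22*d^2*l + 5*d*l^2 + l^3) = (-8*d + l)/(7*d + l)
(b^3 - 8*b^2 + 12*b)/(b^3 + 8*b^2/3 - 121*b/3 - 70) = 3*b*(b - 2)/(3*b^2 + 26*b + 35)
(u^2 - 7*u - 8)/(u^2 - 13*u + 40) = (u + 1)/(u - 5)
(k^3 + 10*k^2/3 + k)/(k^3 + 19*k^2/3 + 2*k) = (k + 3)/(k + 6)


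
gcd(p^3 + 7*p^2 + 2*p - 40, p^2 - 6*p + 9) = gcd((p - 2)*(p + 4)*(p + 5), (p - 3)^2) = 1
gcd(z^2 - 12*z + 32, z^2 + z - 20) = z - 4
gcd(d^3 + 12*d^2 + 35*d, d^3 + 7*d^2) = d^2 + 7*d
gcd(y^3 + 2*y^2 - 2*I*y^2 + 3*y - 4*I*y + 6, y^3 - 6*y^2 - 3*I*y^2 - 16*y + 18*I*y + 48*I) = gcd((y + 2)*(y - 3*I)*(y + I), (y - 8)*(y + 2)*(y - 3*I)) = y^2 + y*(2 - 3*I) - 6*I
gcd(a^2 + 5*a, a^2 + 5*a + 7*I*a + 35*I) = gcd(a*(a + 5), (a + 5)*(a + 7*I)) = a + 5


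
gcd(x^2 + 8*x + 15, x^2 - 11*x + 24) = 1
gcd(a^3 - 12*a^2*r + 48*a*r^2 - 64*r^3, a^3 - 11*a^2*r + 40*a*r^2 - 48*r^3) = a^2 - 8*a*r + 16*r^2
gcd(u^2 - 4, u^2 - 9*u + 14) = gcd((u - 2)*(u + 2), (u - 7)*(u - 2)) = u - 2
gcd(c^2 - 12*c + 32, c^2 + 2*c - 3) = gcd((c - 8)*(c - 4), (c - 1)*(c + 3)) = 1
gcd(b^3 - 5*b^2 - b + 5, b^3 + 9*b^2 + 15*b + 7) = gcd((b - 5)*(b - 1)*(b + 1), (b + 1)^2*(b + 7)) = b + 1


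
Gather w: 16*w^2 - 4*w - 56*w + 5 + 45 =16*w^2 - 60*w + 50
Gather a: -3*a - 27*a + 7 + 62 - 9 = 60 - 30*a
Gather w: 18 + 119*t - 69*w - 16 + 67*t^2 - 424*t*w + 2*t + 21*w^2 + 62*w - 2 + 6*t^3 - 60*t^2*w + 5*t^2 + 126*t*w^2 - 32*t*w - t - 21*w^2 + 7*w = 6*t^3 + 72*t^2 + 126*t*w^2 + 120*t + w*(-60*t^2 - 456*t)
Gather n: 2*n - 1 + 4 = 2*n + 3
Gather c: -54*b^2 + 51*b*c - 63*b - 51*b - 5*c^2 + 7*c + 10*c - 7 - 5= -54*b^2 - 114*b - 5*c^2 + c*(51*b + 17) - 12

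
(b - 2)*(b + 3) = b^2 + b - 6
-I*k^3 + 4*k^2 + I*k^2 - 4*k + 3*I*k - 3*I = (k + I)*(k + 3*I)*(-I*k + I)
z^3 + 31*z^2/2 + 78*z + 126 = (z + 7/2)*(z + 6)^2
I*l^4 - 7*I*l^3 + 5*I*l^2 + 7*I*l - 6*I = (l - 6)*(l - 1)*(l + 1)*(I*l - I)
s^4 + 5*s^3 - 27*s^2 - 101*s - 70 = (s - 5)*(s + 1)*(s + 2)*(s + 7)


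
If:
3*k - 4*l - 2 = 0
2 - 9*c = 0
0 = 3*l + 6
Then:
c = 2/9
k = -2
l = -2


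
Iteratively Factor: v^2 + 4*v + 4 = (v + 2)*(v + 2)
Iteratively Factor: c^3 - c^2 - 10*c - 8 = (c + 1)*(c^2 - 2*c - 8) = (c - 4)*(c + 1)*(c + 2)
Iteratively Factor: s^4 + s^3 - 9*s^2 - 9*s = (s + 1)*(s^3 - 9*s) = (s + 1)*(s + 3)*(s^2 - 3*s) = (s - 3)*(s + 1)*(s + 3)*(s)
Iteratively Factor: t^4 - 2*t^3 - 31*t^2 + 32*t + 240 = (t - 4)*(t^3 + 2*t^2 - 23*t - 60) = (t - 4)*(t + 3)*(t^2 - t - 20) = (t - 5)*(t - 4)*(t + 3)*(t + 4)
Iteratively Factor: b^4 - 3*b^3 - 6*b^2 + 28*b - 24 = (b - 2)*(b^3 - b^2 - 8*b + 12) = (b - 2)^2*(b^2 + b - 6) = (b - 2)^3*(b + 3)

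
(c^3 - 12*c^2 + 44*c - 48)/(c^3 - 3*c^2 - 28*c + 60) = (c - 4)/(c + 5)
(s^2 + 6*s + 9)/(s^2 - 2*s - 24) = (s^2 + 6*s + 9)/(s^2 - 2*s - 24)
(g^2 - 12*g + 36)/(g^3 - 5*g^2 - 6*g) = (g - 6)/(g*(g + 1))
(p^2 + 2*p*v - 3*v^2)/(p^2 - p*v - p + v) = (p + 3*v)/(p - 1)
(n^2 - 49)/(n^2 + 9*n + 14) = (n - 7)/(n + 2)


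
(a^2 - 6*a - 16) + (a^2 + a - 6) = 2*a^2 - 5*a - 22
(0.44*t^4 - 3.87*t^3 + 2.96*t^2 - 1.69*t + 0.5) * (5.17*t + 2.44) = 2.2748*t^5 - 18.9343*t^4 + 5.8604*t^3 - 1.5149*t^2 - 1.5386*t + 1.22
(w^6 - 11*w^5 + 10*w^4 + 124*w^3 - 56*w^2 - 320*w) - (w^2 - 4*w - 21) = w^6 - 11*w^5 + 10*w^4 + 124*w^3 - 57*w^2 - 316*w + 21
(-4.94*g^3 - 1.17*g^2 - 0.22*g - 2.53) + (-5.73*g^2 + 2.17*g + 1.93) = -4.94*g^3 - 6.9*g^2 + 1.95*g - 0.6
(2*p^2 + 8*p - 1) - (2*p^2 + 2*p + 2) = 6*p - 3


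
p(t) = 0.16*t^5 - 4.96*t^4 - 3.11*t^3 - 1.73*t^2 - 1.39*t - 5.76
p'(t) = 0.8*t^4 - 19.84*t^3 - 9.33*t^2 - 3.46*t - 1.39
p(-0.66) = -5.66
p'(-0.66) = 2.69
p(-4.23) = -1600.10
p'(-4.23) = 1604.06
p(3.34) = -696.33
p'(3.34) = -756.70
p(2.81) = -373.55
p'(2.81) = -475.12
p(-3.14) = -453.18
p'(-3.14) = 609.48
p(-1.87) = -53.18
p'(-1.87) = 111.97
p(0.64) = -8.99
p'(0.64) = -12.49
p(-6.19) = -8061.75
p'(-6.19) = 5542.62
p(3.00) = -472.35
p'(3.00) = -566.62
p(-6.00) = -7060.26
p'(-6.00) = 5005.73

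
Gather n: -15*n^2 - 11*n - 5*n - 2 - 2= -15*n^2 - 16*n - 4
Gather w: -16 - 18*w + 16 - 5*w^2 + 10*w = -5*w^2 - 8*w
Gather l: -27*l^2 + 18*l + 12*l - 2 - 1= -27*l^2 + 30*l - 3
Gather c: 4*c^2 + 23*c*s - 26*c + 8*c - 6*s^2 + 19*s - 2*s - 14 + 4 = 4*c^2 + c*(23*s - 18) - 6*s^2 + 17*s - 10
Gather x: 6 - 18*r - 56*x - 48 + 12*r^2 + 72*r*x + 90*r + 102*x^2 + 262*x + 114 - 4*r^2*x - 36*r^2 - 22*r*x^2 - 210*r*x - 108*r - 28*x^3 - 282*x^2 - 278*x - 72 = -24*r^2 - 36*r - 28*x^3 + x^2*(-22*r - 180) + x*(-4*r^2 - 138*r - 72)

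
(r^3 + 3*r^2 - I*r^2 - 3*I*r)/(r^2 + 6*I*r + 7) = r*(r + 3)/(r + 7*I)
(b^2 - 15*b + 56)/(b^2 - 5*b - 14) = (b - 8)/(b + 2)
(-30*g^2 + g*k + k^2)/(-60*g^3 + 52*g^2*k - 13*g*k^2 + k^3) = (6*g + k)/(12*g^2 - 8*g*k + k^2)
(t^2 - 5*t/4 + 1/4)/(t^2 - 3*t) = (4*t^2 - 5*t + 1)/(4*t*(t - 3))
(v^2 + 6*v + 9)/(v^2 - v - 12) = (v + 3)/(v - 4)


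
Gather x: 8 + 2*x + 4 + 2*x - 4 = 4*x + 8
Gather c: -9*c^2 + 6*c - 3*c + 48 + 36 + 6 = -9*c^2 + 3*c + 90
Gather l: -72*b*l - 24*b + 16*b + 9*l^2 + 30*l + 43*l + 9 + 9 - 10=-8*b + 9*l^2 + l*(73 - 72*b) + 8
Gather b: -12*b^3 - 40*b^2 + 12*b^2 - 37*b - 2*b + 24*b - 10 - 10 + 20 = -12*b^3 - 28*b^2 - 15*b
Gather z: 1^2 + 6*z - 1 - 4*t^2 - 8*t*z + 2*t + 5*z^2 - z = -4*t^2 + 2*t + 5*z^2 + z*(5 - 8*t)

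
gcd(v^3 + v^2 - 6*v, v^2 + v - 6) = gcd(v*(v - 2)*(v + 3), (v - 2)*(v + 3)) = v^2 + v - 6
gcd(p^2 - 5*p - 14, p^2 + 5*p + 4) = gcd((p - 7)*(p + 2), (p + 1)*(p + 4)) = 1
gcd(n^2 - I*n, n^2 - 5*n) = n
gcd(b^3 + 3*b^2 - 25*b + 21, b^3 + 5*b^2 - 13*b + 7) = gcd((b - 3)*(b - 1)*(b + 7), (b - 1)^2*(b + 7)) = b^2 + 6*b - 7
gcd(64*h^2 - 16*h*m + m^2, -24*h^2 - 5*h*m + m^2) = 8*h - m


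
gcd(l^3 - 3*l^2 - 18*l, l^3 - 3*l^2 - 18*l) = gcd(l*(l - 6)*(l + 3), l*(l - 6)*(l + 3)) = l^3 - 3*l^2 - 18*l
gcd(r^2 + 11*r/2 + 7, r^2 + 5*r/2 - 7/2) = r + 7/2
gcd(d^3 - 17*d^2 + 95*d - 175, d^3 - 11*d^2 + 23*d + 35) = d^2 - 12*d + 35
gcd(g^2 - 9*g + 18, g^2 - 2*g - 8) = 1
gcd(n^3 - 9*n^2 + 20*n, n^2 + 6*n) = n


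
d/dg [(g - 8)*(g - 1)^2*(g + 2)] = 4*g^3 - 24*g^2 - 6*g + 26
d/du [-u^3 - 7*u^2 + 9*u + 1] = -3*u^2 - 14*u + 9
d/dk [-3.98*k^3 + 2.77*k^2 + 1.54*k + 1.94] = -11.94*k^2 + 5.54*k + 1.54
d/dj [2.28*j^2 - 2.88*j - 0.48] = 4.56*j - 2.88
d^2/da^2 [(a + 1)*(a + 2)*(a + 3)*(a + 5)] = 12*a^2 + 66*a + 82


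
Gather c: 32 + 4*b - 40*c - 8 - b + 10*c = 3*b - 30*c + 24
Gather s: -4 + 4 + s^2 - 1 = s^2 - 1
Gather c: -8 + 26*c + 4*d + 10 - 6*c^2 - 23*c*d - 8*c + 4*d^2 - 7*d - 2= -6*c^2 + c*(18 - 23*d) + 4*d^2 - 3*d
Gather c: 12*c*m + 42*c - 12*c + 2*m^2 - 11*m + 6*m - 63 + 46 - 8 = c*(12*m + 30) + 2*m^2 - 5*m - 25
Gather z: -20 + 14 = -6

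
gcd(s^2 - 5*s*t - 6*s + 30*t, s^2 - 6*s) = s - 6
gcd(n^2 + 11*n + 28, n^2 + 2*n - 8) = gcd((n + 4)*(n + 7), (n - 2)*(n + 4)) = n + 4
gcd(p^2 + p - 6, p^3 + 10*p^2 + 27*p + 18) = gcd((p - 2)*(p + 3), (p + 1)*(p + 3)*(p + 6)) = p + 3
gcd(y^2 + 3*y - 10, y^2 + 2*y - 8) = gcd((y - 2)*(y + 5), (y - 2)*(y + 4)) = y - 2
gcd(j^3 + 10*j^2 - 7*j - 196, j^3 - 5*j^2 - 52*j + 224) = j^2 + 3*j - 28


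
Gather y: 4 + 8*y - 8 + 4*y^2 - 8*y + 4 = 4*y^2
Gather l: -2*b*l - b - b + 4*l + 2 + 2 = -2*b + l*(4 - 2*b) + 4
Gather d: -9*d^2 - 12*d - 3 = -9*d^2 - 12*d - 3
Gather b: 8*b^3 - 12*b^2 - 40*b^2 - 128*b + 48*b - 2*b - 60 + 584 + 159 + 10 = 8*b^3 - 52*b^2 - 82*b + 693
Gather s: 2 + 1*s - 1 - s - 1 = 0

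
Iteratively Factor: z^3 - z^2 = (z)*(z^2 - z) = z^2*(z - 1)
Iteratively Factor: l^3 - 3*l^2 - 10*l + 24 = (l + 3)*(l^2 - 6*l + 8) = (l - 2)*(l + 3)*(l - 4)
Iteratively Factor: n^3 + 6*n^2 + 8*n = (n + 2)*(n^2 + 4*n) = (n + 2)*(n + 4)*(n)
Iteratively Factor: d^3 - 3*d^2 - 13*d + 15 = (d - 1)*(d^2 - 2*d - 15) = (d - 1)*(d + 3)*(d - 5)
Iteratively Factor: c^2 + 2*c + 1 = (c + 1)*(c + 1)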